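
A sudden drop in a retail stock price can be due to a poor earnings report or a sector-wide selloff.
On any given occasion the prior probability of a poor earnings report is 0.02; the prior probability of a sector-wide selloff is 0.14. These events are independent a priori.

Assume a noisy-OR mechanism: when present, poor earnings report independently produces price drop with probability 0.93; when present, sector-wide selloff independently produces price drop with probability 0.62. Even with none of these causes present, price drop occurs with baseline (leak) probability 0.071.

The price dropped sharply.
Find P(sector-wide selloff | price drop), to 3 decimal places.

P(sector-wide selloff | price drop) ≈ 0.547

Under noisy-OR, P(price drop | causes) = 1 − (1−0.071)·∏(1−qᵢ) over the active causes.
Weight on sector-wide selloff=true, given the evidence: 0.088766 + 0.002731 = 0.091497
Normalizer over all consistent configurations: 0.071·0.98·0.86 + 0.64698·0.98·0.14 + 0.93497·0.02·0.86 + 0.975289·0.02·0.14 = 0.167417
Posterior = 0.091497 / 0.167417 ≈ 0.547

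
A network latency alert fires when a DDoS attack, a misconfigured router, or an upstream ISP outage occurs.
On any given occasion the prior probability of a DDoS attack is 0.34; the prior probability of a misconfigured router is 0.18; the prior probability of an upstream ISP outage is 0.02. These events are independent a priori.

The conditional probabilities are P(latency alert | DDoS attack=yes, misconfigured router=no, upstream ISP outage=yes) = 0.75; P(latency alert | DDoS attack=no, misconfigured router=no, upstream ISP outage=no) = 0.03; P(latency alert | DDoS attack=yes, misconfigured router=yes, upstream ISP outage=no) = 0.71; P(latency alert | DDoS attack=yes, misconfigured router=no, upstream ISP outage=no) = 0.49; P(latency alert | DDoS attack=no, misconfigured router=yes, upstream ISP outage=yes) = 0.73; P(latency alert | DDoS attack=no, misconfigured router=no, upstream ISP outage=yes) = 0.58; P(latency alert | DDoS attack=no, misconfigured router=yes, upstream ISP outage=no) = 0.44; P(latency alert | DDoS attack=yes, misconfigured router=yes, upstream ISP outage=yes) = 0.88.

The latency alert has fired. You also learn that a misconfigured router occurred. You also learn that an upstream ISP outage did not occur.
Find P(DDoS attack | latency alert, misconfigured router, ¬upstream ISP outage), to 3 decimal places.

P(DDoS attack | latency alert, misconfigured router, ¬upstream ISP outage) ≈ 0.454

For the numerator, keep only DDoS attack=true terms: 0.71*0.34 = 0.241400
Denominator P(latency alert | misconfigured router, ¬upstream ISP outage): 0.44*0.66 + 0.71*0.34 = 0.531800
P(DDoS attack | latency alert, misconfigured router, ¬upstream ISP outage) = 0.241400/0.531800 ≈ 0.454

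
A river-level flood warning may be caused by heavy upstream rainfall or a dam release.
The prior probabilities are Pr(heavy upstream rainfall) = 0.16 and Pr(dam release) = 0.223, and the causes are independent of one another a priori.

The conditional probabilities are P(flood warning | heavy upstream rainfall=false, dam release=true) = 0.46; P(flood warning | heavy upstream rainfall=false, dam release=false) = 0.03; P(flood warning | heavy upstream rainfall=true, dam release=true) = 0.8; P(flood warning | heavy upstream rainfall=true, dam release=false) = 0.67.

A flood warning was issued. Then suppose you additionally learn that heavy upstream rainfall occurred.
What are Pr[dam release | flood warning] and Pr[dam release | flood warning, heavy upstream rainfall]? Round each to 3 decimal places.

P(flood warning) = 0.03×0.84×0.777 + 0.46×0.84×0.223 + 0.67×0.16×0.777 + 0.8×0.16×0.223 = 0.019580 + 0.086167 + 0.083294 + 0.028544 = 0.217585
The dam release-present share is 0.086167 + 0.028544 = 0.114711.
Hence the posterior is 0.114711/0.217585 ≈ 0.527.

Now condition on the additional information:
P(flood warning | heavy upstream rainfall) = 0.67·0.777 + 0.8·0.223 = 0.520590 + 0.178400 = 0.698990
Restricting to configurations with dam release present: 0.8·0.223 = 0.178400.
P(dam release | flood warning, heavy upstream rainfall) = 0.178400 / 0.698990 ≈ 0.255

Pr[dam release | flood warning] ≈ 0.527; Pr[dam release | flood warning, heavy upstream rainfall] ≈ 0.255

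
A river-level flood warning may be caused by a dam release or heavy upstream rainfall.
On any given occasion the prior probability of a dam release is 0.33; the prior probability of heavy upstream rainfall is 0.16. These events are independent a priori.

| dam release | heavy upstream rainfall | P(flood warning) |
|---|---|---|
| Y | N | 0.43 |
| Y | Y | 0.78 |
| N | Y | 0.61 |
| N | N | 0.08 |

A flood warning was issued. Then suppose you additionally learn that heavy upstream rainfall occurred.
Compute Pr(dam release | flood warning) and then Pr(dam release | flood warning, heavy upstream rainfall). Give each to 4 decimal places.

Enumerate the 4 (dam release, heavy upstream rainfall) configurations and weight by the priors:
  P(flood warning) = 0.08×0.67×0.84 + 0.61×0.67×0.16 + 0.43×0.33×0.84 + 0.78×0.33×0.16
        = 0.045024 + 0.065392 + 0.119196 + 0.041184 = 0.270796
Configurations with dam release contribute 0.160380, so
  P(dam release | flood warning) = 0.160380 / 0.270796 ≈ 0.5923

Now condition on the additional information:
Numerator (weight on configurations with dam release): 0.78×0.33 = 0.257400
The normalizing constant is 0.61×0.67 + 0.78×0.33 = 0.666100
P(dam release | flood warning, heavy upstream rainfall) = 0.257400/0.666100 ≈ 0.3864
The drop from 0.5923 to 0.3864 is the explaining-away (discounting) effect.

Pr(dam release | flood warning) ≈ 0.5923; Pr(dam release | flood warning, heavy upstream rainfall) ≈ 0.3864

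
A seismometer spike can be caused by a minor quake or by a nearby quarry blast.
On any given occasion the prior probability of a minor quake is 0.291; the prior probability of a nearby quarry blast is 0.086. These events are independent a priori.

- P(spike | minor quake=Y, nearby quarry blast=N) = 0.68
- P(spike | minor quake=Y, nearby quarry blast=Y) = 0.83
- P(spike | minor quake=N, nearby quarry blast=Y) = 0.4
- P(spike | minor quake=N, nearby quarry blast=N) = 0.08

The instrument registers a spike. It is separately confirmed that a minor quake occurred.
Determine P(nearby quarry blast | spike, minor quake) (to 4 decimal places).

Enumerate both values of nearby quarry blast and weight by the priors:
  P(spike | minor quake) = 0.68*0.914 + 0.83*0.086
        = 0.621520 + 0.071380 = 0.692900
Configurations with nearby quarry blast contribute 0.071380, so
  P(nearby quarry blast | spike, minor quake) = 0.071380 / 0.692900 ≈ 0.1030

P(nearby quarry blast | spike, minor quake) ≈ 0.1030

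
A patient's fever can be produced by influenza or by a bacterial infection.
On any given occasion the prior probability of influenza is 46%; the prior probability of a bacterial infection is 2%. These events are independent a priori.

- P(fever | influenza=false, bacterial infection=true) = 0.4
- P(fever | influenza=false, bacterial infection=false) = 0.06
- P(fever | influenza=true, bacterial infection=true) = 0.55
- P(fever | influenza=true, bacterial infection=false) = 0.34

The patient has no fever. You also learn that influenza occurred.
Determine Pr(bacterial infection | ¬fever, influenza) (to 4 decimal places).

Pr(bacterial infection | ¬fever, influenza) ≈ 0.0137

P(¬fever | influenza) = 0.66×0.98 + 0.45×0.02 = 0.646800 + 0.009000 = 0.655800
Restricting to configurations with bacterial infection present: 0.45×0.02 = 0.009000.
So P(bacterial infection | ¬fever, influenza) = 0.009000/0.655800 ≈ 0.0137.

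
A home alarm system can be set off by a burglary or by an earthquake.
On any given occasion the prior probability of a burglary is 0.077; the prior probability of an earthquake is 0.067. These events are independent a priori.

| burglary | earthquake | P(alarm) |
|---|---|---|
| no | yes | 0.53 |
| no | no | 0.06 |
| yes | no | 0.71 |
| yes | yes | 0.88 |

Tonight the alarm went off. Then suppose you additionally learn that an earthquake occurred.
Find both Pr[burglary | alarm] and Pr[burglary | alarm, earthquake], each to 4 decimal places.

Pr[burglary | alarm] ≈ 0.3968; Pr[burglary | alarm, earthquake] ≈ 0.1217

By total probability over the 4 (burglary, earthquake) configurations:
  P(alarm) = 0.06*0.923*0.933 + 0.53*0.923*0.067 + 0.71*0.077*0.933 + 0.88*0.077*0.067
        = 0.051670 + 0.032776 + 0.051007 + 0.004540 = 0.139993
The terms with burglary present sum to 0.055547, so
  P(burglary | alarm) = 0.055547 / 0.139993 ≈ 0.3968

With the extra evidence:
P(alarm | earthquake) = 0.53·0.923 + 0.88·0.077 = 0.489190 + 0.067760 = 0.556950
The burglary-present share is 0.88·0.077 = 0.067760.
Hence the posterior is 0.067760/0.556950 ≈ 0.1217.
— earthquake explains away the evidence for burglary.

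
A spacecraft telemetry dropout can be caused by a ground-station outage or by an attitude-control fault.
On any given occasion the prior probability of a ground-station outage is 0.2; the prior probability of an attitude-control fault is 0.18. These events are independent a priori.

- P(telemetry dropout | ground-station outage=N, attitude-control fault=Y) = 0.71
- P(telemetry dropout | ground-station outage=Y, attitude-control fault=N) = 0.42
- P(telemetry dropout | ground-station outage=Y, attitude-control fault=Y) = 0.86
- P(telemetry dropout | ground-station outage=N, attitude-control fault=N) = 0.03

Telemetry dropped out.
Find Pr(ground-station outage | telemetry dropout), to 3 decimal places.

Pr(ground-station outage | telemetry dropout) ≈ 0.450

P(telemetry dropout) = 0.03*0.8*0.82 + 0.71*0.8*0.18 + 0.42*0.2*0.82 + 0.86*0.2*0.18 = 0.019680 + 0.102240 + 0.068880 + 0.030960 = 0.221760
The ground-station outage-present share is 0.068880 + 0.030960 = 0.099840.
Hence the posterior is 0.099840/0.221760 ≈ 0.450.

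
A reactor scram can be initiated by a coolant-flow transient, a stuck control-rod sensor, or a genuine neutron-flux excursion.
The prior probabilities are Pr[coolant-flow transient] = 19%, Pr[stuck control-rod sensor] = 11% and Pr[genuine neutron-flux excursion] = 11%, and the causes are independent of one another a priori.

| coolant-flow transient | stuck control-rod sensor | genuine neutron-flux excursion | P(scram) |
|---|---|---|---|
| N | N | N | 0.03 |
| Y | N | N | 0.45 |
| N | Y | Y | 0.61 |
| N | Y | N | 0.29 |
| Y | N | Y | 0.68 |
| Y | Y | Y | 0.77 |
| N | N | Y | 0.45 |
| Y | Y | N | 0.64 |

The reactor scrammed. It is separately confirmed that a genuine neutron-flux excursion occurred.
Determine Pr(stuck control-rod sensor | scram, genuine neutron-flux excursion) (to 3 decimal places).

Pr(stuck control-rod sensor | scram, genuine neutron-flux excursion) ≈ 0.138

Enumerate the 4 (coolant-flow transient, stuck control-rod sensor) configurations and weight by the priors:
  P(scram | genuine neutron-flux excursion) = 0.45*0.81*0.89 + 0.61*0.81*0.11 + 0.68*0.19*0.89 + 0.77*0.19*0.11
        = 0.324405 + 0.054351 + 0.114988 + 0.016093 = 0.509837
Configurations with stuck control-rod sensor contribute 0.070444, so
  P(stuck control-rod sensor | scram, genuine neutron-flux excursion) = 0.070444 / 0.509837 ≈ 0.138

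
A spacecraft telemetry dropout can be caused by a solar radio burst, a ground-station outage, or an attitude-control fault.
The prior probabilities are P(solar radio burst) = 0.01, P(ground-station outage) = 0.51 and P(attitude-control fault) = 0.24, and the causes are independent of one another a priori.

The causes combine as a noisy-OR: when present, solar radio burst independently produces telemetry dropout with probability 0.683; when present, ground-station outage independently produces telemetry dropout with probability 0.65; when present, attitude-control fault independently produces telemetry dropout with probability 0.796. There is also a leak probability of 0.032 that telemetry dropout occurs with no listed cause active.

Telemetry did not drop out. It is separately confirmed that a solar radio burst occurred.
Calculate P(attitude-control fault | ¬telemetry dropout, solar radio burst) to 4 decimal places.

P(attitude-control fault | ¬telemetry dropout, solar radio burst) ≈ 0.0605

Under noisy-OR, P(telemetry dropout | causes) = 1 − (1−0.032)·∏(1−qᵢ) over the active causes.
Sum P(¬telemetry dropout|·) weighted by the priors over the 4 (ground-station outage, attitude-control fault) configurations:
  P(¬telemetry dropout | solar radio burst) = 0.306856×0.49×0.76 + 0.062599×0.49×0.24 + 0.1074×0.51×0.76 + 0.02191×0.51×0.24
        = 0.114273 + 0.007362 + 0.041628 + 0.002682 = 0.165945
Keeping only the attitude-control fault-present terms gives 0.010044, so
  P(attitude-control fault | ¬telemetry dropout, solar radio burst) = 0.010044 / 0.165945 ≈ 0.0605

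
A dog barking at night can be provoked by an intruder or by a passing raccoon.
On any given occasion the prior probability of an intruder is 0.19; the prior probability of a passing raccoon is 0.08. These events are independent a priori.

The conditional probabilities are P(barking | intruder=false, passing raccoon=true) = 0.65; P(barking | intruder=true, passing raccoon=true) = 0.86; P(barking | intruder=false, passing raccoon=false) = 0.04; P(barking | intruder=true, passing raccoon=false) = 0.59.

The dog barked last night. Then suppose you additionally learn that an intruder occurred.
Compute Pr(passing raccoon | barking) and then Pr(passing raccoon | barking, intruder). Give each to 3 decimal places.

Pr(passing raccoon | barking) ≈ 0.293; Pr(passing raccoon | barking, intruder) ≈ 0.112

For the numerator, keep only passing raccoon=true terms: 0.042120 + 0.013072 = 0.055192
Normalizer over all consistent configurations: 0.04×0.81×0.92 + 0.65×0.81×0.08 + 0.59×0.19×0.92 + 0.86×0.19×0.08 = 0.188132
Posterior = 0.055192 / 0.188132 ≈ 0.293

Now also conditioning on intruder=true:
Enumerate both values of passing raccoon and weight by the priors:
  P(barking | intruder) = 0.59×0.92 + 0.86×0.08
        = 0.542800 + 0.068800 = 0.611600
Configurations with passing raccoon contribute 0.068800, so
  P(passing raccoon | barking, intruder) = 0.068800 / 0.611600 ≈ 0.112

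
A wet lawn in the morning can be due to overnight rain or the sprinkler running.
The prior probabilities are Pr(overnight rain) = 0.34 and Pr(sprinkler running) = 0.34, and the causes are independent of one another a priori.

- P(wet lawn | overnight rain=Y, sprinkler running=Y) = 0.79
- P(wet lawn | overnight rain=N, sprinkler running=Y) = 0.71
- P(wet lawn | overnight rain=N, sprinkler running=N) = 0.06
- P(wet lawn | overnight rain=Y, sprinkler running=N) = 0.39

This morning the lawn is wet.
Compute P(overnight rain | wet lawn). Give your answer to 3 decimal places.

For the numerator, keep only overnight rain=true terms: 0.087516 + 0.091324 = 0.178840
The normalizing constant is 0.06×0.66×0.66 + 0.71×0.66×0.34 + 0.39×0.34×0.66 + 0.79×0.34×0.34 = 0.364300
P(overnight rain | wet lawn) = 0.178840/0.364300 ≈ 0.491

P(overnight rain | wet lawn) ≈ 0.491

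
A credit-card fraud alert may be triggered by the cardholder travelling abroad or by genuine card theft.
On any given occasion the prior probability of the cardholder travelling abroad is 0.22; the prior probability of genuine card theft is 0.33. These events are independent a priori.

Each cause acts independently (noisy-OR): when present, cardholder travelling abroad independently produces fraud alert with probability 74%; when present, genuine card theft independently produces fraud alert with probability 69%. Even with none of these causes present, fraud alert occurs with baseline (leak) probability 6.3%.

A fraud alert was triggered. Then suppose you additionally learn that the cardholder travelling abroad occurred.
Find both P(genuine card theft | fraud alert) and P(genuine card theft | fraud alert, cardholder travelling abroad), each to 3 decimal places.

P(genuine card theft | fraud alert) ≈ 0.634; P(genuine card theft | fraud alert, cardholder travelling abroad) ≈ 0.376

Under noisy-OR, P(fraud alert | causes) = 1 − (1−0.063)·∏(1−qᵢ) over the active causes.
Weight on genuine card theft=true, given the evidence: 0.182633 + 0.067117 = 0.249750
Denominator P(fraud alert): 0.063*0.78*0.67 + 0.70953*0.78*0.33 + 0.75638*0.22*0.67 + 0.924478*0.22*0.33 = 0.394164
P(genuine card theft | fraud alert) = 0.249750/0.394164 ≈ 0.634

Now also conditioning on cardholder travelling abroad=true:
By total probability over both values of genuine card theft:
  P(fraud alert | cardholder travelling abroad) = 0.75638·0.67 + 0.924478·0.33
        = 0.506775 + 0.305078 = 0.811853
Configurations with genuine card theft contribute 0.305078, so
  P(genuine card theft | fraud alert, cardholder travelling abroad) = 0.305078 / 0.811853 ≈ 0.376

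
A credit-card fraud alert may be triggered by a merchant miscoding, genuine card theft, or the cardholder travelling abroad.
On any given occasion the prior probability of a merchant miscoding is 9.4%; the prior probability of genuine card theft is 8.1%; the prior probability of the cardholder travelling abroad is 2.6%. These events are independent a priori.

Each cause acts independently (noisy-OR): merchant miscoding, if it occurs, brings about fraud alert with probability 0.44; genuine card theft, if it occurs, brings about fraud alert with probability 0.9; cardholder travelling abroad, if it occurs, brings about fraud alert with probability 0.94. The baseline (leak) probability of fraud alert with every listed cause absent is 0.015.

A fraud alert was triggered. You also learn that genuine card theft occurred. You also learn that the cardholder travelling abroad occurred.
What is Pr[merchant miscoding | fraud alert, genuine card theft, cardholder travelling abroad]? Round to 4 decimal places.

Pr[merchant miscoding | fraud alert, genuine card theft, cardholder travelling abroad] ≈ 0.0942

Under noisy-OR, P(fraud alert | causes) = 1 − (1−0.015)·∏(1−qᵢ) over the active causes.
Numerator (weight on configurations with merchant miscoding): 0.99669·0.094 = 0.093689
Normalizer over all consistent configurations: 0.99409·0.906 + 0.99669·0.094 = 0.994335
Posterior = 0.093689 / 0.994335 ≈ 0.0942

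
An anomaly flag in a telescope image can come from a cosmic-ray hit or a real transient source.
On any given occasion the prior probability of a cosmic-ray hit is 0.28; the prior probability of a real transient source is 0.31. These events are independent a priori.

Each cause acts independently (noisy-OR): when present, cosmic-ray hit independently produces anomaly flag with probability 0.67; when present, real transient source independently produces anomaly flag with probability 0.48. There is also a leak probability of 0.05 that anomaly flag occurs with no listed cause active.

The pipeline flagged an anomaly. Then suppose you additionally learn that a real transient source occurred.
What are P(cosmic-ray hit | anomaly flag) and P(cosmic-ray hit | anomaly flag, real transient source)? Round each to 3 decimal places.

Under noisy-OR, P(anomaly flag | causes) = 1 − (1−0.05)·∏(1−qᵢ) over the active causes.
Weight on cosmic-ray hit=true, given the evidence: 0.132632 + 0.072650 = 0.205282
The normalizing constant is 0.05·0.72·0.69 + 0.506·0.72·0.31 + 0.6865·0.28·0.69 + 0.83698·0.28·0.31 = 0.343061
P(cosmic-ray hit | anomaly flag) = 0.205282/0.343061 ≈ 0.598

With the extra evidence:
Sum P(anomaly flag|·) weighted by the priors over both values of cosmic-ray hit:
  P(anomaly flag | real transient source) = 0.506·0.72 + 0.83698·0.28
        = 0.364320 + 0.234354 = 0.598674
The terms with cosmic-ray hit present sum to 0.234354, so
  P(cosmic-ray hit | anomaly flag, real transient source) = 0.234354 / 0.598674 ≈ 0.391
Conditioning on real transient source lowers the posterior on cosmic-ray hit: the classic explaining-away effect in a common-effect structure.

P(cosmic-ray hit | anomaly flag) ≈ 0.598; P(cosmic-ray hit | anomaly flag, real transient source) ≈ 0.391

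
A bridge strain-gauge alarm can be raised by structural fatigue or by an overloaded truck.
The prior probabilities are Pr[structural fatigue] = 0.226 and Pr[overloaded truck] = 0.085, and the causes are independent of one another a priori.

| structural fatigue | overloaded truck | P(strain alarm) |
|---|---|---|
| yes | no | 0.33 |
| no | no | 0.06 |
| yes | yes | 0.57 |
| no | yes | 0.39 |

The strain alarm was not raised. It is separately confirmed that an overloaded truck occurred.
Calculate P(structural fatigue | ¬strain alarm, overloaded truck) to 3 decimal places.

P(structural fatigue | ¬strain alarm, overloaded truck) ≈ 0.171

Sum P(¬strain alarm|·) weighted by the priors over both values of structural fatigue:
  P(¬strain alarm | overloaded truck) = 0.61·0.774 + 0.43·0.226
        = 0.472140 + 0.097180 = 0.569320
Keeping only the structural fatigue-present terms gives 0.097180, so
  P(structural fatigue | ¬strain alarm, overloaded truck) = 0.097180 / 0.569320 ≈ 0.171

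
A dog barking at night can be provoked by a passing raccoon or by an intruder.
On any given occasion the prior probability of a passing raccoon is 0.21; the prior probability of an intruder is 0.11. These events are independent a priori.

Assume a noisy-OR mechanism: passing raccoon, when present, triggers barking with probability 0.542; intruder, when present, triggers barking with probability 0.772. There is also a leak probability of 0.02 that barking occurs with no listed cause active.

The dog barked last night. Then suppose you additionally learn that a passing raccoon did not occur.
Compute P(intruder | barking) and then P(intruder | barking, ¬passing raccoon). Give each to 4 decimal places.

P(intruder | barking) ≈ 0.4297; P(intruder | barking, ¬passing raccoon) ≈ 0.8276

Under noisy-OR, P(barking | causes) = 1 − (1−0.02)·∏(1−qᵢ) over the active causes.
P(barking) = 0.02*0.79*0.89 + 0.77656*0.79*0.11 + 0.55116*0.21*0.89 + 0.897664*0.21*0.11 = 0.014062 + 0.067483 + 0.103012 + 0.020736 = 0.205293
Restricting to configurations with intruder present: 0.067483 + 0.020736 = 0.088219.
So P(intruder | barking) = 0.088219/0.205293 ≈ 0.4297.

Now condition on the additional information:
Enumerate both values of intruder and weight by the priors:
  P(barking | ¬passing raccoon) = 0.02×0.89 + 0.77656×0.11
        = 0.017800 + 0.085422 = 0.103222
The terms with intruder present sum to 0.085422, so
  P(intruder | barking, ¬passing raccoon) = 0.085422 / 0.103222 ≈ 0.8276
With passing raccoon excluded, intruder must carry more of the explanatory weight for the barking.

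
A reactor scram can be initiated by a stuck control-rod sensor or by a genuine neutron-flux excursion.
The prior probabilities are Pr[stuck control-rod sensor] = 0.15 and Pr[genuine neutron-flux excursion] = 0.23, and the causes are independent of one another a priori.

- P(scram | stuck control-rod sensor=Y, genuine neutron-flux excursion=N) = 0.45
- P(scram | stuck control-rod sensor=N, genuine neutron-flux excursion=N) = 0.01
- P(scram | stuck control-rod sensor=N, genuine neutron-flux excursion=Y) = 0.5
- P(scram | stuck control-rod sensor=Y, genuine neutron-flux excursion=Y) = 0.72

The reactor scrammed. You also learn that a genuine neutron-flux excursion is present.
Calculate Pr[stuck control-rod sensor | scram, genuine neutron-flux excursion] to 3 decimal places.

Pr[stuck control-rod sensor | scram, genuine neutron-flux excursion] ≈ 0.203

Sum P(scram|·) weighted by the priors over both values of stuck control-rod sensor:
  P(scram | genuine neutron-flux excursion) = 0.5·0.85 + 0.72·0.15
        = 0.425000 + 0.108000 = 0.533000
Configurations with stuck control-rod sensor contribute 0.108000, so
  P(stuck control-rod sensor | scram, genuine neutron-flux excursion) = 0.108000 / 0.533000 ≈ 0.203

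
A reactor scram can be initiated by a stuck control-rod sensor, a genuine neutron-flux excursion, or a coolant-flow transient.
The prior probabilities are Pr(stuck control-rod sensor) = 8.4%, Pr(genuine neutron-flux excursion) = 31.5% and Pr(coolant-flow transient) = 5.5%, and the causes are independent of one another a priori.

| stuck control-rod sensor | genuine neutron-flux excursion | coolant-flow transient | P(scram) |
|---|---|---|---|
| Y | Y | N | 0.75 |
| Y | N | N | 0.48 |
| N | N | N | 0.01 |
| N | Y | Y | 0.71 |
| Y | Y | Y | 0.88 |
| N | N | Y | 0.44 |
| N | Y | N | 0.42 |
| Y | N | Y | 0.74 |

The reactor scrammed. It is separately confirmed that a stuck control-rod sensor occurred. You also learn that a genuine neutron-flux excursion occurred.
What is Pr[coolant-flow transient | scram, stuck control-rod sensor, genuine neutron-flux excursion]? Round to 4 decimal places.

Pr[coolant-flow transient | scram, stuck control-rod sensor, genuine neutron-flux excursion] ≈ 0.0639

Enumerate both values of coolant-flow transient and weight by the priors:
  P(scram | stuck control-rod sensor, genuine neutron-flux excursion) = 0.75·0.945 + 0.88·0.055
        = 0.708750 + 0.048400 = 0.757150
Keeping only the coolant-flow transient-present terms gives 0.048400, so
  P(coolant-flow transient | scram, stuck control-rod sensor, genuine neutron-flux excursion) = 0.048400 / 0.757150 ≈ 0.0639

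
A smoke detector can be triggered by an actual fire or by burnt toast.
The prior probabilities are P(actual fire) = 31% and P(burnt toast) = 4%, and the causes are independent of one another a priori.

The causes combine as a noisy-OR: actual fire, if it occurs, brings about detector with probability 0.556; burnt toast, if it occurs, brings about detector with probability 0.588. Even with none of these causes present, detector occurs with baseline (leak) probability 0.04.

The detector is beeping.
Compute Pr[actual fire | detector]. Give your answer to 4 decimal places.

Under noisy-OR, P(detector | causes) = 1 − (1−0.04)·∏(1−qᵢ) over the active causes.
P(detector) = 0.04*0.69*0.96 + 0.60448*0.69*0.04 + 0.57376*0.31*0.96 + 0.824389*0.31*0.04 = 0.026496 + 0.016684 + 0.170751 + 0.010222 = 0.224153
Restricting to configurations with actual fire present: 0.170751 + 0.010222 = 0.180973.
P(actual fire | detector) = 0.180973 / 0.224153 ≈ 0.8074

Pr[actual fire | detector] ≈ 0.8074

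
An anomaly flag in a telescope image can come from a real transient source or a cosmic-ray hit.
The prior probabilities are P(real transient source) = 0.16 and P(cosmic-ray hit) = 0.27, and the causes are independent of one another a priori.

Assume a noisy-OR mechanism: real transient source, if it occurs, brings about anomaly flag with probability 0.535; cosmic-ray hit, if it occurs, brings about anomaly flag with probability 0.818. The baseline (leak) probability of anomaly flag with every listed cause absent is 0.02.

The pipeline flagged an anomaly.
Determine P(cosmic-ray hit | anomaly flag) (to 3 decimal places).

P(cosmic-ray hit | anomaly flag) ≈ 0.749

Under noisy-OR, P(anomaly flag | causes) = 1 − (1−0.02)·∏(1−qᵢ) over the active causes.
P(anomaly flag) = 0.02×0.84×0.73 + 0.82164×0.84×0.27 + 0.5443×0.16×0.73 + 0.917063×0.16×0.27 = 0.012264 + 0.186348 + 0.063574 + 0.039617 = 0.301803
The cosmic-ray hit-present share is 0.186348 + 0.039617 = 0.225965.
P(cosmic-ray hit | anomaly flag) = 0.225965 / 0.301803 ≈ 0.749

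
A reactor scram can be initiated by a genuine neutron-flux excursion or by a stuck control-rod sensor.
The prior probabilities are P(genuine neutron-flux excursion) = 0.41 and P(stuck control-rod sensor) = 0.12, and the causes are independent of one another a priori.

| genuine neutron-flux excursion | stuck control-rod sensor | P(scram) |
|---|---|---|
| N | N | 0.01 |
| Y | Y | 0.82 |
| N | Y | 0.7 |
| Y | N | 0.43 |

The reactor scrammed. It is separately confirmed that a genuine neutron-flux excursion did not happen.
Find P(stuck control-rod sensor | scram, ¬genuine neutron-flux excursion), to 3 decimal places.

For the numerator, keep only stuck control-rod sensor=true terms: 0.7*0.12 = 0.084000
The normalizing constant is 0.01*0.88 + 0.7*0.12 = 0.092800
Posterior = 0.084000 / 0.092800 ≈ 0.905

P(stuck control-rod sensor | scram, ¬genuine neutron-flux excursion) ≈ 0.905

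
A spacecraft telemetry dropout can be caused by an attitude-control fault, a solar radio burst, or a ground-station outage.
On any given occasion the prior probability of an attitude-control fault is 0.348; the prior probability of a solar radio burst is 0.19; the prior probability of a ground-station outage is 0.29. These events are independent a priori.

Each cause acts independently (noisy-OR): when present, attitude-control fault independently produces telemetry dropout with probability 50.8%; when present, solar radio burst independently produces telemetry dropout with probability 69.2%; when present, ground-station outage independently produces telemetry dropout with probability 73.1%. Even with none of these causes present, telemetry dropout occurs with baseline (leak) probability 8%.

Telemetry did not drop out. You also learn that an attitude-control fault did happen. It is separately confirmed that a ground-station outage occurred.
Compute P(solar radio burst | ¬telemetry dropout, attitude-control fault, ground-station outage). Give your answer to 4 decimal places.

P(solar radio burst | ¬telemetry dropout, attitude-control fault, ground-station outage) ≈ 0.0674

Under noisy-OR, P(telemetry dropout | causes) = 1 − (1−0.08)·∏(1−qᵢ) over the active causes.
For the numerator, keep only solar radio burst=true terms: 0.037502*0.19 = 0.007125
Denominator P(¬telemetry dropout | attitude-control fault, ground-station outage): 0.12176*0.81 + 0.037502*0.19 = 0.105751
Posterior = 0.007125 / 0.105751 ≈ 0.0674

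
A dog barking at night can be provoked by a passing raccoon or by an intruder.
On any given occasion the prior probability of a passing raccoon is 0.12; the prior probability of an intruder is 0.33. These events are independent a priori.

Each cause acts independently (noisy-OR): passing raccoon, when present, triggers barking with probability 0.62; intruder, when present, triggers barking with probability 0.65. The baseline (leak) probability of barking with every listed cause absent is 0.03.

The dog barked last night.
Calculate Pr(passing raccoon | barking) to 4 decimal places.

Pr(passing raccoon | barking) ≈ 0.2892

Under noisy-OR, P(barking | causes) = 1 − (1−0.03)·∏(1−qᵢ) over the active causes.
By total probability over the 4 (passing raccoon, intruder) configurations:
  P(barking) = 0.03*0.88*0.67 + 0.6605*0.88*0.33 + 0.6314*0.12*0.67 + 0.87099*0.12*0.33
        = 0.017688 + 0.191809 + 0.050765 + 0.034491 = 0.294753
The terms with passing raccoon present sum to 0.085256, so
  P(passing raccoon | barking) = 0.085256 / 0.294753 ≈ 0.2892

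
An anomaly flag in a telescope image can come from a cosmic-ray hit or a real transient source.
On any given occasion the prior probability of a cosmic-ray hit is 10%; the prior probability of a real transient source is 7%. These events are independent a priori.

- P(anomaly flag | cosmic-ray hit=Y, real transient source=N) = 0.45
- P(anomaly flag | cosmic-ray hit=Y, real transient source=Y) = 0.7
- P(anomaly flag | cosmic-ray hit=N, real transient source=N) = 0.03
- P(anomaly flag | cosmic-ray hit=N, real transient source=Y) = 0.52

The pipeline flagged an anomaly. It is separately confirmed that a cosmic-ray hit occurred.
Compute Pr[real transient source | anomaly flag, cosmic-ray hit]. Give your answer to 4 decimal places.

P(anomaly flag | cosmic-ray hit) = 0.45×0.93 + 0.7×0.07 = 0.418500 + 0.049000 = 0.467500
Of this, 0.049000 comes from 0.7×0.07 (the real transient source=true cases).
Hence the posterior is 0.049000/0.467500 ≈ 0.1048.

Pr[real transient source | anomaly flag, cosmic-ray hit] ≈ 0.1048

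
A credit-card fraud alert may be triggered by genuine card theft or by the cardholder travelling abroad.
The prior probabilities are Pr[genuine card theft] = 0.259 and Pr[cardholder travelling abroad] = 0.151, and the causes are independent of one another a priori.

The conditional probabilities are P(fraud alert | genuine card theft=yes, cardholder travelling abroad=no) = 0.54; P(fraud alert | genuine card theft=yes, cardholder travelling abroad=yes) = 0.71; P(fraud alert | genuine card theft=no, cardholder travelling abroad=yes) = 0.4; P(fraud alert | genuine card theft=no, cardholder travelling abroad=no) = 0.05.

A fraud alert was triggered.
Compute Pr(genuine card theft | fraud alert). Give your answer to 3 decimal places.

Pr(genuine card theft | fraud alert) ≈ 0.658

P(fraud alert) = 0.05·0.741·0.849 + 0.4·0.741·0.151 + 0.54·0.259·0.849 + 0.71·0.259·0.151 = 0.031455 + 0.044756 + 0.118741 + 0.027767 = 0.222719
Of this, 0.146508 comes from 0.118741 + 0.027767 (the genuine card theft=true cases).
Hence the posterior is 0.146508/0.222719 ≈ 0.658.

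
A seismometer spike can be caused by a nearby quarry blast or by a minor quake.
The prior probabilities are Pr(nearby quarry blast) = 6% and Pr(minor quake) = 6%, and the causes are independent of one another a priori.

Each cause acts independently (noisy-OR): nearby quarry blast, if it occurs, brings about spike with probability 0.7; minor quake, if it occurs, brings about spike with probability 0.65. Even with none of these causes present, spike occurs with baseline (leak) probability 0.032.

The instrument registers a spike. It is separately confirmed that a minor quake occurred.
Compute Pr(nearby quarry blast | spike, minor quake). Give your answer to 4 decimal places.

Under noisy-OR, P(spike | causes) = 1 − (1−0.032)·∏(1−qᵢ) over the active causes.
P(spike | minor quake) = 0.6612·0.94 + 0.89836·0.06 = 0.621528 + 0.053902 = 0.675430
The nearby quarry blast-present share is 0.89836·0.06 = 0.053902.
Hence the posterior is 0.053902/0.675430 ≈ 0.0798.

Pr(nearby quarry blast | spike, minor quake) ≈ 0.0798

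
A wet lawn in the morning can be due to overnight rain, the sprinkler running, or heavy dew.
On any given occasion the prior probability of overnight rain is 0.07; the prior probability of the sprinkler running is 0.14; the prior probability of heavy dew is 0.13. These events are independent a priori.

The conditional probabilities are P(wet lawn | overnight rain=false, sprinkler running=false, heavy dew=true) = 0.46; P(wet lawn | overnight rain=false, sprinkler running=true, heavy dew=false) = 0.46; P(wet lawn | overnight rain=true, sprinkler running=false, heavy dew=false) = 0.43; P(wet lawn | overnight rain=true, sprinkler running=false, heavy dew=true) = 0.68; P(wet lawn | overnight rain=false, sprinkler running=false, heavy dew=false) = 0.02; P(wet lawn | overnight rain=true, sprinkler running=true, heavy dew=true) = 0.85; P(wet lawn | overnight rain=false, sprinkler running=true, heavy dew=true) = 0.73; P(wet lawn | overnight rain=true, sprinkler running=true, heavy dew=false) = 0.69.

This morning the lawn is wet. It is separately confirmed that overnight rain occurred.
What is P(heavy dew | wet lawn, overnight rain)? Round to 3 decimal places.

P(heavy dew | wet lawn, overnight rain) ≈ 0.184

P(wet lawn | overnight rain) = 0.43*0.86*0.87 + 0.68*0.86*0.13 + 0.69*0.14*0.87 + 0.85*0.14*0.13 = 0.321726 + 0.076024 + 0.084042 + 0.015470 = 0.497262
Restricting to configurations with heavy dew present: 0.076024 + 0.015470 = 0.091494.
P(heavy dew | wet lawn, overnight rain) = 0.091494 / 0.497262 ≈ 0.184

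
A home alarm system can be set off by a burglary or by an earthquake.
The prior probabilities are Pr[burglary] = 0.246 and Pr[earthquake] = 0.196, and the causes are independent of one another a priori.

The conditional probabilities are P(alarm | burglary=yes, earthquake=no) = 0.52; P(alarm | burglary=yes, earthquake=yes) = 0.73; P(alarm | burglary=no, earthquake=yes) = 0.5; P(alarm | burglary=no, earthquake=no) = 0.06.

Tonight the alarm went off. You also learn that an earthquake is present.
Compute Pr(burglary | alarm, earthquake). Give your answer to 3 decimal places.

Pr(burglary | alarm, earthquake) ≈ 0.323

For the numerator, keep only burglary=true terms: 0.73·0.246 = 0.179580
The normalizing constant is 0.5·0.754 + 0.73·0.246 = 0.556580
P(burglary | alarm, earthquake) = 0.179580/0.556580 ≈ 0.323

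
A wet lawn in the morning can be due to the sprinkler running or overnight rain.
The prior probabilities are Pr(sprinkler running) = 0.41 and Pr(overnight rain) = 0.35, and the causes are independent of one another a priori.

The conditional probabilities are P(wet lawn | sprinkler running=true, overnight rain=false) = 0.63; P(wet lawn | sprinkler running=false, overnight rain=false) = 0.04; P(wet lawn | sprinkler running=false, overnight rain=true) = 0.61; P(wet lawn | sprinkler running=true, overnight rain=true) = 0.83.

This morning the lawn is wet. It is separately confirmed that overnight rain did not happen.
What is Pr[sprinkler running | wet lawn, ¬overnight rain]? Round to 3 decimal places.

Sum P(wet lawn|·) weighted by the priors over both values of sprinkler running:
  P(wet lawn | ¬overnight rain) = 0.04×0.59 + 0.63×0.41
        = 0.023600 + 0.258300 = 0.281900
Configurations with sprinkler running contribute 0.258300, so
  P(sprinkler running | wet lawn, ¬overnight rain) = 0.258300 / 0.281900 ≈ 0.916

Pr[sprinkler running | wet lawn, ¬overnight rain] ≈ 0.916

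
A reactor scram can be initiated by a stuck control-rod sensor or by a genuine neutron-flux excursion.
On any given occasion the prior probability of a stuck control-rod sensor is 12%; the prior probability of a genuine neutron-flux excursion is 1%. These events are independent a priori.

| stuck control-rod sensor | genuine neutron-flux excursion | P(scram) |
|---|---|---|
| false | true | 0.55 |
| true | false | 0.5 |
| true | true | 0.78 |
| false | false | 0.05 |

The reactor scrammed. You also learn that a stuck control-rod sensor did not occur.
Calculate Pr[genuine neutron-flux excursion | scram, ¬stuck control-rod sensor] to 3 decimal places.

P(scram | ¬stuck control-rod sensor) = 0.05*0.99 + 0.55*0.01 = 0.049500 + 0.005500 = 0.055000
The genuine neutron-flux excursion-present share is 0.55*0.01 = 0.005500.
So P(genuine neutron-flux excursion | scram, ¬stuck control-rod sensor) = 0.005500/0.055000 ≈ 0.100.

Pr[genuine neutron-flux excursion | scram, ¬stuck control-rod sensor] ≈ 0.100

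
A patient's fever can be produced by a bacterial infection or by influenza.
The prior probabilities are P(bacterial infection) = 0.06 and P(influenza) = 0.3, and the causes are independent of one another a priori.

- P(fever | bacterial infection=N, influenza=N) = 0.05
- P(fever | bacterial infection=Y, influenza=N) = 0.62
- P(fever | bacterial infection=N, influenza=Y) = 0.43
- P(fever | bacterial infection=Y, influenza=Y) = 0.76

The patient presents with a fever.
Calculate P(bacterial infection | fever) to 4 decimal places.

P(fever) = 0.05*0.94*0.7 + 0.43*0.94*0.3 + 0.62*0.06*0.7 + 0.76*0.06*0.3 = 0.032900 + 0.121260 + 0.026040 + 0.013680 = 0.193880
The bacterial infection-present share is 0.026040 + 0.013680 = 0.039720.
So P(bacterial infection | fever) = 0.039720/0.193880 ≈ 0.2049.

P(bacterial infection | fever) ≈ 0.2049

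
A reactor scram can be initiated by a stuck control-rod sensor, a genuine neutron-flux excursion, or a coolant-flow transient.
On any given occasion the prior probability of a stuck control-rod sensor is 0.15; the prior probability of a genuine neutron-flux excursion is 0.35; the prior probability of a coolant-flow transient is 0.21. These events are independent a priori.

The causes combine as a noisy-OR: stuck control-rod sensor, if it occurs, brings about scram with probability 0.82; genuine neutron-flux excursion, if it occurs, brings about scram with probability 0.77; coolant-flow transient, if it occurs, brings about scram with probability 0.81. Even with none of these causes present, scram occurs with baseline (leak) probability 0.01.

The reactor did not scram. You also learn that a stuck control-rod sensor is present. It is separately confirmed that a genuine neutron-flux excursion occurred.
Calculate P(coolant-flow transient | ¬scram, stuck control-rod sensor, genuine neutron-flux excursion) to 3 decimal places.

Under noisy-OR, P(scram | causes) = 1 − (1−0.01)·∏(1−qᵢ) over the active causes.
P(¬scram | stuck control-rod sensor, genuine neutron-flux excursion) = 0.040986·0.79 + 0.007787·0.21 = 0.032379 + 0.001635 = 0.034014
Restricting to configurations with coolant-flow transient present: 0.007787·0.21 = 0.001635.
So P(coolant-flow transient | ¬scram, stuck control-rod sensor, genuine neutron-flux excursion) = 0.001635/0.034014 ≈ 0.048.

P(coolant-flow transient | ¬scram, stuck control-rod sensor, genuine neutron-flux excursion) ≈ 0.048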